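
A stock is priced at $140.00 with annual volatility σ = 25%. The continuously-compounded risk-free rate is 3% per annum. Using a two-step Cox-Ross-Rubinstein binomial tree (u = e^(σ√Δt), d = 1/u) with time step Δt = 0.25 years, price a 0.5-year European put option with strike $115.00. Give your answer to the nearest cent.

$1.48

CRR parameters: u = e^(σ√Δt) = e^(0.25·√0.25) = 1.1331, d = 1/u = 0.8825
Per-period rate: rΔt = 0.03·0.25 = 0.0075, so R = e^0.0075 = 1.0075
Risk-neutral probability p = (e^0.0075 − 0.8825)/(1.1331 − 0.8825) = 0.1250/0.2507 = 0.4988
Terminal stock prices: S_uu = 179.8, S_ud = 140, S_dd = 109
Terminal payoffs (K − S): max(-64.76, 0) = 0, max(-25, 0) = 0, max(5.968, 0) = 5.968
Node u (S = 158.6): V_u = e^(−0.0075)·[0.4988·0.0000 + 0.5012·0.0000] = 0.0000
Node d (S = 123.5): V_d = e^(−0.0075)·[0.4988·0.0000 + 0.5012·5.9679] = 2.9686
Node 0 (S = 140): V_0 = e^(−0.0075)·[0.4988·0.0000 + 0.5012·2.9686] = 1.4767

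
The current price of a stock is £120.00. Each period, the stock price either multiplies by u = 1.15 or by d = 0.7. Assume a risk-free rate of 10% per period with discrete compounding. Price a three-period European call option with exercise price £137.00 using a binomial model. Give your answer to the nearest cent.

£24.01

Risk-neutral probability p = (1 + 0.1 − 0.7)/(1.15 − 0.7) = 0.4000/0.4500 = 0.8889
Terminal stock prices: S_uuu = 182.5, S_uud = 111.1, S_udd = 67.62, S_ddd = 41.16
Terminal payoffs (S − K): max(45.5, 0) = 45.5, max(-25.91, 0) = 0, max(-69.38, 0) = 0, max(-95.84, 0) = 0
Node uu (S = 158.7): V_uu = 1/1.1·[0.8889·45.5050 + 0.1111·0.0000] = 36.7717
Node ud (S = 96.6): V_ud = 1/1.1·[0.8889·0.0000 + 0.1111·0.0000] = 0.0000
Node dd (S = 58.8): V_dd = 1/1.1·[0.8889·0.0000 + 0.1111·0.0000] = 0.0000
Node u (S = 138): V_u = 1/1.1·[0.8889·36.7717 + 0.1111·0.0000] = 29.7145
Node d (S = 84): V_d = 1/1.1·[0.8889·0.0000 + 0.1111·0.0000] = 0.0000
Node 0 (S = 120): V_0 = 1/1.1·[0.8889·29.7145 + 0.1111·0.0000] = 24.0117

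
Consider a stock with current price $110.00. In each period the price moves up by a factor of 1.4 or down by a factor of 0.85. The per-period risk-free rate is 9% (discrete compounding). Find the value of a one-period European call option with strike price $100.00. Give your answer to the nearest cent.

$21.62

Risk-neutral probability p = (1 + 0.09 − 0.85)/(1.4 − 0.85) = 0.2400/0.5500 = 0.4364
Terminal stock prices: S_u = 154, S_d = 93.5
Terminal payoffs (S − K): max(54, 0) = 54, max(-6.5, 0) = 0
Node 0 (S = 110): V_0 = 1/1.09·[0.4364·54.0000 + 0.5636·0.0000] = 21.6180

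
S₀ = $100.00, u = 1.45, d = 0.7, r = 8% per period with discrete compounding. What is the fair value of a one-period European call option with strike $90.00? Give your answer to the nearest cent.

Risk-neutral probability p = (1 + 0.08 − 0.7)/(1.45 − 0.7) = 0.3800/0.7500 = 0.5067
Terminal stock prices: S_u = 145, S_d = 70
Terminal payoffs (S − K): max(55, 0) = 55, max(-20, 0) = 0
Node 0 (S = 100): V_0 = 1/1.08·[0.5067·55.0000 + 0.4933·0.0000] = 25.8025

$25.80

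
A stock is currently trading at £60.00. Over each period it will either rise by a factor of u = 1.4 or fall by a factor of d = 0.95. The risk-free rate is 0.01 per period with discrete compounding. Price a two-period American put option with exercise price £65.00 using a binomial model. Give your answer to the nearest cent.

Risk-neutral probability p = (1 + 0.01 − 0.95)/(1.4 − 0.95) = 0.0600/0.4500 = 0.1333
Terminal stock prices: S_uu = 117.6, S_ud = 79.8, S_dd = 54.15
Terminal payoffs (K − S): max(-52.6, 0) = 0, max(-14.8, 0) = 0, max(10.85, 0) = 10.85
Node u (S = 84): continuation = 1/1.01·[0.1333·0.0000 + 0.8667·0.0000] = 0.0000; exercise value = 0.0000 ≤ continuation, so V_u = 0.0000
Node d (S = 57): continuation = 1/1.01·[0.1333·0.0000 + 0.8667·10.8500] = 9.3102; exercise value = 8.0000 ≤ continuation, so V_d = 9.3102
Node 0 (S = 60): continuation = 1/1.01·[0.1333·0.0000 + 0.8667·9.3102] = 7.9890; exercise value = 5.0000 ≤ continuation, so V_0 = 7.9890

£7.99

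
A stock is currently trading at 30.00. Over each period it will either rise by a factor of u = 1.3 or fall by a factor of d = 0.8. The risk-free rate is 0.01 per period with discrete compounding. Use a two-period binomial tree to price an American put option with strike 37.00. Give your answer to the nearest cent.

Risk-neutral probability p = (1 + 0.01 − 0.8)/(1.3 − 0.8) = 0.2100/0.5000 = 0.4200
Terminal stock prices: S_uu = 50.7, S_ud = 31.2, S_dd = 19.2
Terminal payoffs (K − S): max(-13.7, 0) = 0, max(5.8, 0) = 5.8, max(17.8, 0) = 17.8
Node u (S = 39): continuation = 1/1.01·[0.4200·0.0000 + 0.5800·5.8000] = 3.3307; exercise value = 0.0000 ≤ continuation, so V_u = 3.3307
Node d (S = 24): continuation = 1/1.01·[0.4200·5.8000 + 0.5800·17.8000] = 12.6337; exercise value = 13.0000 > continuation, so V_d = 13.0000 (exercise)
Node 0 (S = 30): continuation = 1/1.01·[0.4200·3.3307 + 0.5800·13.0000] = 8.8504; exercise value = 7.0000 ≤ continuation, so V_0 = 8.8504

8.85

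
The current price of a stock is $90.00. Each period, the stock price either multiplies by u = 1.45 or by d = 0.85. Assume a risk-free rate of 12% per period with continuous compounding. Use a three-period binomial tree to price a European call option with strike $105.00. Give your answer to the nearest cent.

Risk-neutral probability p = (e^0.12 − 0.85)/(1.45 − 0.85) = 0.2775/0.6000 = 0.4625
Terminal stock prices: S_uuu = 274.4, S_uud = 160.8, S_udd = 94.29, S_ddd = 55.27
Terminal payoffs (S − K): max(169.4, 0) = 169.4, max(55.84, 0) = 55.84, max(-10.71, 0) = 0, max(-49.73, 0) = 0
Node uu (S = 189.2): V_uu = e^(−0.12)·[0.4625·169.3762 + 0.5375·55.8413] = 96.0984
Node ud (S = 110.9): V_ud = e^(−0.12)·[0.4625·55.8413 + 0.5375·0.0000] = 22.9059
Node dd (S = 65.02): V_dd = e^(−0.12)·[0.4625·0.0000 + 0.5375·0.0000] = 0.0000
Node u (S = 130.5): V_u = e^(−0.12)·[0.4625·96.0984 + 0.5375·22.9059] = 50.3389
Node d (S = 76.5): V_d = e^(−0.12)·[0.4625·22.9059 + 0.5375·0.0000] = 9.3959
Node 0 (S = 90): V_0 = e^(−0.12)·[0.4625·50.3389 + 0.5375·9.3959] = 25.1281

$25.13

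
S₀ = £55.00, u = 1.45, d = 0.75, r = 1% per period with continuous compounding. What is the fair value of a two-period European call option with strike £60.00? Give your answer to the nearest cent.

£7.53

Risk-neutral probability p = (e^0.01 − 0.75)/(1.45 − 0.75) = 0.2601/0.7000 = 0.3715
Terminal stock prices: S_uu = 115.6, S_ud = 59.81, S_dd = 30.94
Terminal payoffs (S − K): max(55.64, 0) = 55.64, max(-0.1875, 0) = 0, max(-29.06, 0) = 0
Node u (S = 79.75): V_u = e^(−0.01)·[0.3715·55.6375 + 0.6285·0.0000] = 20.4637
Node d (S = 41.25): V_d = e^(−0.01)·[0.3715·0.0000 + 0.6285·0.0000] = 0.0000
Node 0 (S = 55): V_0 = e^(−0.01)·[0.3715·20.4637 + 0.6285·0.0000] = 7.5266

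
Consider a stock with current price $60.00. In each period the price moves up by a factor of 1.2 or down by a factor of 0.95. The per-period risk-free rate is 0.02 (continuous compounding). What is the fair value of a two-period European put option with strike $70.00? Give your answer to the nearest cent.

Risk-neutral probability p = (e^0.02 − 0.95)/(1.2 − 0.95) = 0.0702/0.2500 = 0.2808
Terminal stock prices: S_uu = 86.4, S_ud = 68.4, S_dd = 54.15
Terminal payoffs (K − S): max(-16.4, 0) = 0, max(1.6, 0) = 1.6, max(15.85, 0) = 15.85
Node u (S = 72): V_u = e^(−0.02)·[0.2808·0.0000 + 0.7192·1.6000] = 1.1279
Node d (S = 57): V_d = e^(−0.02)·[0.2808·1.6000 + 0.7192·15.8500] = 11.6139
Node 0 (S = 60): V_0 = e^(−0.02)·[0.2808·1.1279 + 0.7192·11.6139] = 8.4977

$8.50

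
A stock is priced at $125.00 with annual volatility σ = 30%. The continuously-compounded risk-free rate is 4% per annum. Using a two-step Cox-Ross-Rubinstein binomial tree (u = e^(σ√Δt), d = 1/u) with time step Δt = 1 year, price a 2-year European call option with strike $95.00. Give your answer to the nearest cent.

$43.58

CRR parameters: u = e^(σ√Δt) = e^(0.3·√1) = 1.3499, d = 1/u = 0.7408
Per-period rate: rΔt = 0.04·1 = 0.04, so R = e^0.04 = 1.0408
Risk-neutral probability p = (e^0.04 − 0.7408)/(1.3499 − 0.7408) = 0.3000/0.6090 = 0.4926
Terminal stock prices: S_uu = 227.8, S_ud = 125, S_dd = 68.6
Terminal payoffs (S − K): max(132.8, 0) = 132.8, max(30, 0) = 30, max(-26.4, 0) = 0
Node u (S = 168.7): V_u = e^(−0.04)·[0.4926·132.7649 + 0.5074·30.0000] = 77.4574
Node d (S = 92.6): V_d = e^(−0.04)·[0.4926·30.0000 + 0.5074·0.0000] = 14.1976
Node 0 (S = 125): V_0 = e^(−0.04)·[0.4926·77.4574 + 0.5074·14.1976] = 43.5787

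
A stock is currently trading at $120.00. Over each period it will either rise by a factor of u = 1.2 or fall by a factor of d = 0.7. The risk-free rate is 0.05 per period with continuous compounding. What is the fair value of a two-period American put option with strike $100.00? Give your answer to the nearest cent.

Risk-neutral probability p = (e^0.05 − 0.7)/(1.2 − 0.7) = 0.3513/0.5000 = 0.7025
Terminal stock prices: S_uu = 172.8, S_ud = 100.8, S_dd = 58.8
Terminal payoffs (K − S): max(-72.8, 0) = 0, max(-0.8, 0) = 0, max(41.2, 0) = 41.2
Node u (S = 144): continuation = e^(−0.05)·[0.7025·0.0000 + 0.2975·0.0000] = 0.0000; exercise value = 0.0000 ≤ continuation, so V_u = 0.0000
Node d (S = 84): continuation = e^(−0.05)·[0.7025·0.0000 + 0.2975·41.2000] = 11.6576; exercise value = 16.0000 > continuation, so V_d = 16.0000 (exercise)
Node 0 (S = 120): continuation = e^(−0.05)·[0.7025·0.0000 + 0.2975·16.0000] = 4.5272; exercise value = 0.0000 ≤ continuation, so V_0 = 4.5272

$4.53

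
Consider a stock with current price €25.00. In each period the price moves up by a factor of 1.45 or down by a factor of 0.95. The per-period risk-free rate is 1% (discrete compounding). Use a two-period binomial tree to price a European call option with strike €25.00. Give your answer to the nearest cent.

Risk-neutral probability p = (1 + 0.01 − 0.95)/(1.45 − 0.95) = 0.0600/0.5000 = 0.1200
Terminal stock prices: S_uu = 52.56, S_ud = 34.44, S_dd = 22.56
Terminal payoffs (S − K): max(27.56, 0) = 27.56, max(9.438, 0) = 9.438, max(-2.438, 0) = 0
Node u (S = 36.25): V_u = 1/1.01·[0.1200·27.5625 + 0.8800·9.4375] = 11.4975
Node d (S = 23.75): V_d = 1/1.01·[0.1200·9.4375 + 0.8800·0.0000] = 1.1213
Node 0 (S = 25): V_0 = 1/1.01·[0.1200·11.4975 + 0.8800·1.1213] = 2.3430

€2.34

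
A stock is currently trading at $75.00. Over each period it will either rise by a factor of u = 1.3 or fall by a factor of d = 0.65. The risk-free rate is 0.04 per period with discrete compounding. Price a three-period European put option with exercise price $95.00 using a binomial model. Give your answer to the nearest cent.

$22.85

Risk-neutral probability p = (1 + 0.04 − 0.65)/(1.3 − 0.65) = 0.3900/0.6500 = 0.6000
Terminal stock prices: S_uuu = 164.8, S_uud = 82.39, S_udd = 41.19, S_ddd = 20.6
Terminal payoffs (K − S): max(-69.78, 0) = 0, max(12.61, 0) = 12.61, max(53.81, 0) = 53.81, max(74.4, 0) = 74.4
Node uu (S = 126.8): V_uu = 1/1.04·[0.6000·0.0000 + 0.4000·12.6125] = 4.8510
Node ud (S = 63.38): V_ud = 1/1.04·[0.6000·12.6125 + 0.4000·53.8062] = 27.9712
Node dd (S = 31.69): V_dd = 1/1.04·[0.6000·53.8062 + 0.4000·74.4031] = 59.6587
Node u (S = 97.5): V_u = 1/1.04·[0.6000·4.8510 + 0.4000·27.9712] = 13.5568
Node d (S = 48.75): V_d = 1/1.04·[0.6000·27.9712 + 0.4000·59.6587] = 39.0828
Node 0 (S = 75): V_0 = 1/1.04·[0.6000·13.5568 + 0.4000·39.0828] = 22.8531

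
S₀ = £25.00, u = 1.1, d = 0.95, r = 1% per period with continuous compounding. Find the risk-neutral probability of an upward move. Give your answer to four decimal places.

Risk-neutral probability p = (e^0.01 − 0.95)/(1.1 − 0.95) = 0.0601/0.1500 = 0.4003

p = 0.4003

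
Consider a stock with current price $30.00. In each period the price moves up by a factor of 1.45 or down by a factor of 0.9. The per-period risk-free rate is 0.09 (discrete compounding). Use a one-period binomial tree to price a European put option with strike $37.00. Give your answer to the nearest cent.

Risk-neutral probability p = (1 + 0.09 − 0.9)/(1.45 − 0.9) = 0.1900/0.5500 = 0.3455
Terminal stock prices: S_u = 43.5, S_d = 27
Terminal payoffs (K − S): max(-6.5, 0) = 0, max(10, 0) = 10
Node 0 (S = 30): V_0 = 1/1.09·[0.3455·0.0000 + 0.6545·10.0000] = 6.0050

$6.01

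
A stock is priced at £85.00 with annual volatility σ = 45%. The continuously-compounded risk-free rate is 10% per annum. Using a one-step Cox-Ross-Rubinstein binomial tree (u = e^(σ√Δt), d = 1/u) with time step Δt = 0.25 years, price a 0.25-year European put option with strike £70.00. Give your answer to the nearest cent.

CRR parameters: u = e^(σ√Δt) = e^(0.45·√0.25) = 1.2523, d = 1/u = 0.7985
Per-period rate: rΔt = 0.1·0.25 = 0.025, so R = e^0.025 = 1.0253
Risk-neutral probability p = (e^0.025 − 0.7985)/(1.2523 − 0.7985) = 0.2268/0.4538 = 0.4998
Terminal stock prices: S_u = 106.4, S_d = 67.87
Terminal payoffs (K − S): max(-36.45, 0) = 0, max(2.126, 0) = 2.126
Node 0 (S = 85): V_0 = e^(−0.025)·[0.4998·0.0000 + 0.5002·2.1261] = 1.0373

£1.04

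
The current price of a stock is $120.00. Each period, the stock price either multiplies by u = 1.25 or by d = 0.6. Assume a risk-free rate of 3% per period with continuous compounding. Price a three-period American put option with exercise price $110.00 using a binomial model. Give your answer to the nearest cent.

$16.67

Risk-neutral probability p = (e^0.03 − 0.6)/(1.25 − 0.6) = 0.4305/0.6500 = 0.6622
Terminal stock prices: S_uuu = 234.4, S_uud = 112.5, S_udd = 54, S_ddd = 25.92
Terminal payoffs (K − S): max(-124.4, 0) = 0, max(-2.5, 0) = 0, max(56, 0) = 56, max(84.08, 0) = 84.08
Node uu (S = 187.5): continuation = e^(−0.03)·[0.6622·0.0000 + 0.3378·0.0000] = 0.0000; exercise value = 0.0000 ≤ continuation, so V_uu = 0.0000
Node ud (S = 90): continuation = e^(−0.03)·[0.6622·0.0000 + 0.3378·56.0000] = 18.3557; exercise value = 20.0000 > continuation, so V_ud = 20.0000 (exercise)
Node dd (S = 43.2): continuation = e^(−0.03)·[0.6622·56.0000 + 0.3378·84.0800] = 63.5490; exercise value = 66.8000 > continuation, so V_dd = 66.8000 (exercise)
Node u (S = 150): continuation = e^(−0.03)·[0.6622·0.0000 + 0.3378·20.0000] = 6.5556; exercise value = 0.0000 ≤ continuation, so V_u = 6.5556
Node d (S = 72): continuation = e^(−0.03)·[0.6622·20.0000 + 0.3378·66.8000] = 34.7490; exercise value = 38.0000 > continuation, so V_d = 38.0000 (exercise)
Node 0 (S = 120): continuation = e^(−0.03)·[0.6622·6.5556 + 0.3378·38.0000] = 16.6687; exercise value = 0.0000 ≤ continuation, so V_0 = 16.6687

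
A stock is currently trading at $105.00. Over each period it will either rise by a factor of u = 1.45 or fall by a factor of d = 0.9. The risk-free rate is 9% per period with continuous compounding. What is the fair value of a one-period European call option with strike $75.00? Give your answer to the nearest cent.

Risk-neutral probability p = (e^0.09 − 0.9)/(1.45 − 0.9) = 0.1942/0.5500 = 0.3530
Terminal stock prices: S_u = 152.2, S_d = 94.5
Terminal payoffs (S − K): max(77.25, 0) = 77.25, max(19.5, 0) = 19.5
Node 0 (S = 105): V_0 = e^(−0.09)·[0.3530·77.2500 + 0.6470·19.5000] = 36.4552

$36.46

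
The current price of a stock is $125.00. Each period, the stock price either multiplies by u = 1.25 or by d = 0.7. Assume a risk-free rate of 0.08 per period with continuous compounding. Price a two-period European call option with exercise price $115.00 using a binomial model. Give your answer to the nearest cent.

Risk-neutral probability p = (e^0.08 − 0.7)/(1.25 − 0.7) = 0.3833/0.5500 = 0.6969
Terminal stock prices: S_uu = 195.3, S_ud = 109.4, S_dd = 61.25
Terminal payoffs (S − K): max(80.31, 0) = 80.31, max(-5.625, 0) = 0, max(-53.75, 0) = 0
Node u (S = 156.2): V_u = e^(−0.08)·[0.6969·80.3125 + 0.3031·0.0000] = 51.6656
Node d (S = 87.5): V_d = e^(−0.08)·[0.6969·0.0000 + 0.3031·0.0000] = 0.0000
Node 0 (S = 125): V_0 = e^(−0.08)·[0.6969·51.6656 + 0.3031·0.0000] = 33.2368

$33.24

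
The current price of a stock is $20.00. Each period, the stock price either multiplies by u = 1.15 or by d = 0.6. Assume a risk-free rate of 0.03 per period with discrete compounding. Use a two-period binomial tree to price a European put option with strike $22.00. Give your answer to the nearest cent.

Risk-neutral probability p = (1 + 0.03 − 0.6)/(1.15 − 0.6) = 0.4300/0.5500 = 0.7818
Terminal stock prices: S_uu = 26.45, S_ud = 13.8, S_dd = 7.2
Terminal payoffs (K − S): max(-4.45, 0) = 0, max(8.2, 0) = 8.2, max(14.8, 0) = 14.8
Node u (S = 23): V_u = 1/1.03·[0.7818·0.0000 + 0.2182·8.2000] = 1.7370
Node d (S = 12): V_d = 1/1.03·[0.7818·8.2000 + 0.2182·14.8000] = 9.3592
Node 0 (S = 20): V_0 = 1/1.03·[0.7818·1.7370 + 0.2182·9.3592] = 3.3010

$3.30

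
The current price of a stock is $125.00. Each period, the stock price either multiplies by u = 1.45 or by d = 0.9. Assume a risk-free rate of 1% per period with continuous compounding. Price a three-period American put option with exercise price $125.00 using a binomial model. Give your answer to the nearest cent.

$16.83

Risk-neutral probability p = (e^0.01 − 0.9)/(1.45 − 0.9) = 0.1101/0.5500 = 0.2001
Terminal stock prices: S_uuu = 381.1, S_uud = 236.5, S_udd = 146.8, S_ddd = 91.13
Terminal payoffs (K − S): max(-256.1, 0) = 0, max(-111.5, 0) = 0, max(-21.81, 0) = 0, max(33.87, 0) = 33.87
Node uu (S = 262.8): continuation = e^(−0.01)·[0.2001·0.0000 + 0.7999·0.0000] = 0.0000; exercise value = 0.0000 ≤ continuation, so V_uu = 0.0000
Node ud (S = 163.1): continuation = e^(−0.01)·[0.2001·0.0000 + 0.7999·0.0000] = 0.0000; exercise value = 0.0000 ≤ continuation, so V_ud = 0.0000
Node dd (S = 101.2): continuation = e^(−0.01)·[0.2001·0.0000 + 0.7999·33.8750] = 26.8273; exercise value = 23.7500 ≤ continuation, so V_dd = 26.8273
Node u (S = 181.2): continuation = e^(−0.01)·[0.2001·0.0000 + 0.7999·0.0000] = 0.0000; exercise value = 0.0000 ≤ continuation, so V_u = 0.0000
Node d (S = 112.5): continuation = e^(−0.01)·[0.2001·0.0000 + 0.7999·26.8273] = 21.2459; exercise value = 12.5000 ≤ continuation, so V_d = 21.2459
Node 0 (S = 125): continuation = e^(−0.01)·[0.2001·0.0000 + 0.7999·21.2459] = 16.8257; exercise value = 0.0000 ≤ continuation, so V_0 = 16.8257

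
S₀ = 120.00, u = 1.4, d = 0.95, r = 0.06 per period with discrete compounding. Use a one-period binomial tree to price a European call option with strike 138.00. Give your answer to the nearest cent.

6.92

Risk-neutral probability p = (1 + 0.06 − 0.95)/(1.4 − 0.95) = 0.1100/0.4500 = 0.2444
Terminal stock prices: S_u = 168, S_d = 114
Terminal payoffs (S − K): max(30, 0) = 30, max(-24, 0) = 0
Node 0 (S = 120): V_0 = 1/1.06·[0.2444·30.0000 + 0.7556·0.0000] = 6.9182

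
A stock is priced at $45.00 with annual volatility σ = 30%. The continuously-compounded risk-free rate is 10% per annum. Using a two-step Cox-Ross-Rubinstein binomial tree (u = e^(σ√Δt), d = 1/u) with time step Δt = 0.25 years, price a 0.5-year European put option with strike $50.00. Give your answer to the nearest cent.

$5.62

CRR parameters: u = e^(σ√Δt) = e^(0.3·√0.25) = 1.1618, d = 1/u = 0.8607
Per-period rate: rΔt = 0.1·0.25 = 0.025, so R = e^0.025 = 1.0253
Risk-neutral probability p = (e^0.025 − 0.8607)/(1.1618 − 0.8607) = 0.1646/0.3011 = 0.5466
Terminal stock prices: S_uu = 60.74, S_ud = 45, S_dd = 33.34
Terminal payoffs (K − S): max(-10.74, 0) = 0, max(5, 0) = 5, max(16.66, 0) = 16.66
Node u (S = 52.28): V_u = e^(−0.025)·[0.5466·0.0000 + 0.4534·5.0000] = 2.2108
Node d (S = 38.73): V_d = e^(−0.025)·[0.5466·5.0000 + 0.4534·16.6632] = 10.0336
Node 0 (S = 45): V_0 = e^(−0.025)·[0.5466·2.2108 + 0.4534·10.0336] = 5.6152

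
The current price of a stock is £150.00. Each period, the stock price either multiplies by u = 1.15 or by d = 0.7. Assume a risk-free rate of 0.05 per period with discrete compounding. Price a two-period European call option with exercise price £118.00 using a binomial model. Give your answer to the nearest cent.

£44.96

Risk-neutral probability p = (1 + 0.05 − 0.7)/(1.15 − 0.7) = 0.3500/0.4500 = 0.7778
Terminal stock prices: S_uu = 198.4, S_ud = 120.7, S_dd = 73.5
Terminal payoffs (S − K): max(80.37, 0) = 80.37, max(2.75, 0) = 2.75, max(-44.5, 0) = 0
Node u (S = 172.5): V_u = 1/1.05·[0.7778·80.3750 + 0.2222·2.7500] = 60.1190
Node d (S = 105): V_d = 1/1.05·[0.7778·2.7500 + 0.2222·0.0000] = 2.0370
Node 0 (S = 150): V_0 = 1/1.05·[0.7778·60.1190 + 0.2222·2.0370] = 44.9637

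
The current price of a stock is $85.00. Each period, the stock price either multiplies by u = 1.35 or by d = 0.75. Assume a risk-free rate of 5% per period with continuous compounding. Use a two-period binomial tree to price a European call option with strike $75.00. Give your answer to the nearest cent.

Risk-neutral probability p = (e^0.05 − 0.75)/(1.35 − 0.75) = 0.3013/0.6000 = 0.5021
Terminal stock prices: S_uu = 154.9, S_ud = 86.06, S_dd = 47.81
Terminal payoffs (S − K): max(79.91, 0) = 79.91, max(11.06, 0) = 11.06, max(-27.19, 0) = 0
Node u (S = 114.8): V_u = e^(−0.05)·[0.5021·79.9125 + 0.4979·11.0625] = 43.4078
Node d (S = 63.75): V_d = e^(−0.05)·[0.5021·11.0625 + 0.4979·0.0000] = 5.2838
Node 0 (S = 85): V_0 = e^(−0.05)·[0.5021·43.4078 + 0.4979·5.2838] = 23.2353

$23.24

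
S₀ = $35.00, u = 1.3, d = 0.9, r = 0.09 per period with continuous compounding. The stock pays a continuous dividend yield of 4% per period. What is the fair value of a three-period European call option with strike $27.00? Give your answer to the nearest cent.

$10.70

Per-period risk-free factor R = e^0.09 = 1.0942; dividend-adjusted growth = e^(0.09−0.04) = 1.0513.
Risk-neutral probability p = (1.0513 − 0.9)/(1.3 − 0.9) = 0.1513/0.4000 = 0.3782
Terminal stock prices: S_uuu = 76.89, S_uud = 53.24, S_udd = 36.86, S_ddd = 25.52
Terminal payoffs (S − K): max(49.89, 0) = 49.89, max(26.24, 0) = 26.24, max(9.855, 0) = 9.855, max(-1.485, 0) = 0
Node uu (S = 59.15): V_uu = e^(−0.09)·[0.3782·49.8950 + 0.6218·26.2350] = 32.1546
Node ud (S = 40.95): V_ud = e^(−0.09)·[0.3782·26.2350 + 0.6218·9.8550] = 14.6682
Node dd (S = 28.35): V_dd = e^(−0.09)·[0.3782·9.8550 + 0.6218·0.0000] = 3.4062
Node u (S = 45.5): V_u = e^(−0.09)·[0.3782·32.1546 + 0.6218·14.6682] = 19.4495
Node d (S = 31.5): V_d = e^(−0.09)·[0.3782·14.6682 + 0.6218·3.4062] = 7.0055
Node 0 (S = 35): V_0 = e^(−0.09)·[0.3782·19.4495 + 0.6218·7.0055] = 10.7035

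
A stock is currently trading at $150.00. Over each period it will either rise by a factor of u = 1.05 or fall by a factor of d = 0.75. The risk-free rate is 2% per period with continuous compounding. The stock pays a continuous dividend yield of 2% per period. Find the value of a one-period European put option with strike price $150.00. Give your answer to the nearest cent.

Per-period risk-free factor R = e^0.02 = 1.0202; dividend-adjusted growth = e^(0.02−0.02) = 1.0000.
Risk-neutral probability p = (1.0000 − 0.75)/(1.05 − 0.75) = 0.2500/0.3000 = 0.8333
Terminal stock prices: S_u = 157.5, S_d = 112.5
Terminal payoffs (K − S): max(-7.5, 0) = 0, max(37.5, 0) = 37.5
Node 0 (S = 150): V_0 = e^(−0.02)·[0.8333·0.0000 + 0.1667·37.5000] = 6.1262

$6.13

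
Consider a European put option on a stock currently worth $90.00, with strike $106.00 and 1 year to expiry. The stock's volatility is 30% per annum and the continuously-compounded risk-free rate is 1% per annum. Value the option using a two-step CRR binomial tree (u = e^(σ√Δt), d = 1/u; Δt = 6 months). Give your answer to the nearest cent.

CRR parameters: u = e^(σ√Δt) = e^(0.3·√0.5) = 1.2363, d = 1/u = 0.8089
Per-period rate: rΔt = 0.01·0.5 = 0.005, so R = e^0.005 = 1.0050
Risk-neutral probability p = (e^0.005 − 0.8089)/(1.2363 − 0.8089) = 0.1962/0.4275 = 0.4589
Terminal stock prices: S_uu = 137.6, S_ud = 90, S_dd = 58.88
Terminal payoffs (K − S): max(-31.56, 0) = 0, max(16, 0) = 16, max(47.12, 0) = 47.12
Node u (S = 111.3): V_u = e^(−0.005)·[0.4589·0.0000 + 0.5411·16.0000] = 8.6146
Node d (S = 72.8): V_d = e^(−0.005)·[0.4589·16.0000 + 0.5411·47.1174] = 32.6741
Node 0 (S = 90): V_0 = e^(−0.005)·[0.4589·8.6146 + 0.5411·32.6741] = 21.5255

$21.53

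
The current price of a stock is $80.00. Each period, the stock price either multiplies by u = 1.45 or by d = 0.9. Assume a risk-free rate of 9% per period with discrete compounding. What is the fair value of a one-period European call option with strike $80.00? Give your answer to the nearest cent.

$11.41

Risk-neutral probability p = (1 + 0.09 − 0.9)/(1.45 − 0.9) = 0.1900/0.5500 = 0.3455
Terminal stock prices: S_u = 116, S_d = 72
Terminal payoffs (S − K): max(36, 0) = 36, max(-8, 0) = 0
Node 0 (S = 80): V_0 = 1/1.09·[0.3455·36.0000 + 0.6545·0.0000] = 11.4095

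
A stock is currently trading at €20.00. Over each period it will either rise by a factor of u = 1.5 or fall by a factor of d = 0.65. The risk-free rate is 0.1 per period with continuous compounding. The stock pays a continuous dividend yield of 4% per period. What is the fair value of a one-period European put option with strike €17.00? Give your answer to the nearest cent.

Per-period risk-free factor R = e^0.1 = 1.1052; dividend-adjusted growth = e^(0.1−0.04) = 1.0618.
Risk-neutral probability p = (1.0618 − 0.65)/(1.5 − 0.65) = 0.4118/0.8500 = 0.4845
Terminal stock prices: S_u = 30, S_d = 13
Terminal payoffs (K − S): max(-13, 0) = 0, max(4, 0) = 4
Node 0 (S = 20): V_0 = e^(−0.1)·[0.4845·0.0000 + 0.5155·4.0000] = 1.8657

€1.87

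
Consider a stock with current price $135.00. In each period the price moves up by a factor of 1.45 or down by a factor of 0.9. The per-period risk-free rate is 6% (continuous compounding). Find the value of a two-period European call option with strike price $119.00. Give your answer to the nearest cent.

$33.72

Risk-neutral probability p = (e^0.06 − 0.9)/(1.45 − 0.9) = 0.1618/0.5500 = 0.2942
Terminal stock prices: S_uu = 283.8, S_ud = 176.2, S_dd = 109.4
Terminal payoffs (S − K): max(164.8, 0) = 164.8, max(57.18, 0) = 57.18, max(-9.65, 0) = 0
Node u (S = 195.8): V_u = e^(−0.06)·[0.2942·164.8375 + 0.7058·57.1750] = 83.6800
Node d (S = 121.5): V_d = e^(−0.06)·[0.2942·57.1750 + 0.7058·0.0000] = 15.8439
Node 0 (S = 135): V_0 = e^(−0.06)·[0.2942·83.6800 + 0.7058·15.8439] = 33.7195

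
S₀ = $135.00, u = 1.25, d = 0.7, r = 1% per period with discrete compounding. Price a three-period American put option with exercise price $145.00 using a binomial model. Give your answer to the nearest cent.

$28.31

Risk-neutral probability p = (1 + 0.01 − 0.7)/(1.25 − 0.7) = 0.3100/0.5500 = 0.5636
Terminal stock prices: S_uuu = 263.7, S_uud = 147.7, S_udd = 82.69, S_ddd = 46.3
Terminal payoffs (K − S): max(-118.7, 0) = 0, max(-2.656, 0) = 0, max(62.31, 0) = 62.31, max(98.7, 0) = 98.7
Node uu (S = 210.9): continuation = 1/1.01·[0.5636·0.0000 + 0.4364·0.0000] = 0.0000; exercise value = 0.0000 ≤ continuation, so V_uu = 0.0000
Node ud (S = 118.1): continuation = 1/1.01·[0.5636·0.0000 + 0.4364·62.3125] = 26.9217; exercise value = 26.8750 ≤ continuation, so V_ud = 26.9217
Node dd (S = 66.15): continuation = 1/1.01·[0.5636·62.3125 + 0.4364·98.6950] = 77.4144; exercise value = 78.8500 > continuation, so V_dd = 78.8500 (exercise)
Node u (S = 168.8): continuation = 1/1.01·[0.5636·0.0000 + 0.4364·26.9217] = 11.6313; exercise value = 0.0000 ≤ continuation, so V_u = 11.6313
Node d (S = 94.5): continuation = 1/1.01·[0.5636·26.9217 + 0.4364·78.8500] = 49.0904; exercise value = 50.5000 > continuation, so V_d = 50.5000 (exercise)
Node 0 (S = 135): continuation = 1/1.01·[0.5636·11.6313 + 0.4364·50.5000] = 28.3091; exercise value = 10.0000 ≤ continuation, so V_0 = 28.3091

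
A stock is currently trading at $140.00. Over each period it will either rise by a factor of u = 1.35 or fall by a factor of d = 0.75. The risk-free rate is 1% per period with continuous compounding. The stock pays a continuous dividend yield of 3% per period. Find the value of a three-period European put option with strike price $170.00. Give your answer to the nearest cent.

Per-period risk-free factor R = e^0.01 = 1.0101; dividend-adjusted growth = e^(0.01−0.03) = 0.9802.
Risk-neutral probability p = (0.9802 − 0.75)/(1.35 − 0.75) = 0.2302/0.6000 = 0.3837
Terminal stock prices: S_uuu = 344.5, S_uud = 191.4, S_udd = 106.3, S_ddd = 59.06
Terminal payoffs (K − S): max(-174.5, 0) = 0, max(-21.36, 0) = 0, max(63.69, 0) = 63.69, max(110.9, 0) = 110.9
Node uu (S = 255.2): V_uu = e^(−0.01)·[0.3837·0.0000 + 0.6163·0.0000] = 0.0000
Node ud (S = 141.8): V_ud = e^(−0.01)·[0.3837·0.0000 + 0.6163·63.6875] = 38.8623
Node dd (S = 78.75): V_dd = e^(−0.01)·[0.3837·63.6875 + 0.6163·110.9375] = 91.8859
Node u (S = 189): V_u = e^(−0.01)·[0.3837·0.0000 + 0.6163·38.8623] = 23.7139
Node d (S = 105): V_d = e^(−0.01)·[0.3837·38.8623 + 0.6163·91.8859] = 70.8308
Node 0 (S = 140): V_0 = e^(−0.01)·[0.3837·23.7139 + 0.6163·70.8308] = 52.2288

$52.23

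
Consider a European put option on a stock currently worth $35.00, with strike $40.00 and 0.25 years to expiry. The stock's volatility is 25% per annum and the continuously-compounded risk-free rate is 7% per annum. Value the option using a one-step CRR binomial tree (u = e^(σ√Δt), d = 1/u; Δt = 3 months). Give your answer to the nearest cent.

CRR parameters: u = e^(σ√Δt) = e^(0.25·√0.25) = 1.1331, d = 1/u = 0.8825
Per-period rate: rΔt = 0.07·0.25 = 0.0175, so R = e^0.0175 = 1.0177
Risk-neutral probability p = (e^0.0175 − 0.8825)/(1.1331 − 0.8825) = 0.1352/0.2507 = 0.5392
Terminal stock prices: S_u = 39.66, S_d = 30.89
Terminal payoffs (K − S): max(0.3398, 0) = 0.3398, max(9.113, 0) = 9.113
Node 0 (S = 35): V_0 = e^(−0.0175)·[0.5392·0.3398 + 0.4608·9.1126] = 4.3061

$4.31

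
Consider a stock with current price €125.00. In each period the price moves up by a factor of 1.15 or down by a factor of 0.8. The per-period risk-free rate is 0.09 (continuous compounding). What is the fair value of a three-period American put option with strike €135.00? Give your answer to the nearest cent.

Risk-neutral probability p = (e^0.09 − 0.8)/(1.15 − 0.8) = 0.2942/0.3500 = 0.8405
Terminal stock prices: S_uuu = 190.1, S_uud = 132.2, S_udd = 92, S_ddd = 64
Terminal payoffs (K − S): max(-55.11, 0) = 0, max(2.75, 0) = 2.75, max(43, 0) = 43, max(71, 0) = 71
Node uu (S = 165.3): continuation = e^(−0.09)·[0.8405·0.0000 + 0.1595·2.7500] = 0.4009; exercise value = 0.0000 ≤ continuation, so V_uu = 0.4009
Node ud (S = 115): continuation = e^(−0.09)·[0.8405·2.7500 + 0.1595·43.0000] = 8.3807; exercise value = 20.0000 > continuation, so V_ud = 20.0000 (exercise)
Node dd (S = 80): continuation = e^(−0.09)·[0.8405·43.0000 + 0.1595·71.0000] = 43.3807; exercise value = 55.0000 > continuation, so V_dd = 55.0000 (exercise)
Node u (S = 143.8): continuation = e^(−0.09)·[0.8405·0.4009 + 0.1595·20.0000] = 3.2234; exercise value = 0.0000 ≤ continuation, so V_u = 3.2234
Node d (S = 100): continuation = e^(−0.09)·[0.8405·20.0000 + 0.1595·55.0000] = 23.3807; exercise value = 35.0000 > continuation, so V_d = 35.0000 (exercise)
Node 0 (S = 125): continuation = e^(−0.09)·[0.8405·3.2234 + 0.1595·35.0000] = 7.5782; exercise value = 10.0000 > continuation, so V_0 = 10.0000 (exercise)

€10.00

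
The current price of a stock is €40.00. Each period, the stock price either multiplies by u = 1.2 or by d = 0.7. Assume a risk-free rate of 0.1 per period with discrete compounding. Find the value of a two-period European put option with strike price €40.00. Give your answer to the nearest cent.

€2.37

Risk-neutral probability p = (1 + 0.1 − 0.7)/(1.2 − 0.7) = 0.4000/0.5000 = 0.8000
Terminal stock prices: S_uu = 57.6, S_ud = 33.6, S_dd = 19.6
Terminal payoffs (K − S): max(-17.6, 0) = 0, max(6.4, 0) = 6.4, max(20.4, 0) = 20.4
Node u (S = 48): V_u = 1/1.1·[0.8000·0.0000 + 0.2000·6.4000] = 1.1636
Node d (S = 28): V_d = 1/1.1·[0.8000·6.4000 + 0.2000·20.4000] = 8.3636
Node 0 (S = 40): V_0 = 1/1.1·[0.8000·1.1636 + 0.2000·8.3636] = 2.3669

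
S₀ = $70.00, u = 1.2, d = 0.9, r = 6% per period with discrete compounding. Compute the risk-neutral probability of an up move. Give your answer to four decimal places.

Risk-neutral probability p = (1 + 0.06 − 0.9)/(1.2 − 0.9) = 0.1600/0.3000 = 0.5333

p = 0.5333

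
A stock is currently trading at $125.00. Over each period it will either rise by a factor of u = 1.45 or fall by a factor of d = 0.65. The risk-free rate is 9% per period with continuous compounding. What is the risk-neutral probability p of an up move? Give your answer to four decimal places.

p = 0.5552

Risk-neutral probability p = (e^0.09 − 0.65)/(1.45 − 0.65) = 0.4442/0.8000 = 0.5552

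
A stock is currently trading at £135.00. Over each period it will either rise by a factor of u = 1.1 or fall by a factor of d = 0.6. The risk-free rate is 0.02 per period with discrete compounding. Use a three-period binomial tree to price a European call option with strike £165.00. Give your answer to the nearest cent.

Risk-neutral probability p = (1 + 0.02 − 0.6)/(1.1 − 0.6) = 0.4200/0.5000 = 0.8400
Terminal stock prices: S_uuu = 179.7, S_uud = 98.01, S_udd = 53.46, S_ddd = 29.16
Terminal payoffs (S − K): max(14.69, 0) = 14.69, max(-66.99, 0) = 0, max(-111.5, 0) = 0, max(-135.8, 0) = 0
Node uu (S = 163.4): V_uu = 1/1.02·[0.8400·14.6850 + 0.1600·0.0000] = 12.0935
Node ud (S = 89.1): V_ud = 1/1.02·[0.8400·0.0000 + 0.1600·0.0000] = 0.0000
Node dd (S = 48.6): V_dd = 1/1.02·[0.8400·0.0000 + 0.1600·0.0000] = 0.0000
Node u (S = 148.5): V_u = 1/1.02·[0.8400·12.0935 + 0.1600·0.0000] = 9.9594
Node d (S = 81): V_d = 1/1.02·[0.8400·0.0000 + 0.1600·0.0000] = 0.0000
Node 0 (S = 135): V_0 = 1/1.02·[0.8400·9.9594 + 0.1600·0.0000] = 8.2018

£8.20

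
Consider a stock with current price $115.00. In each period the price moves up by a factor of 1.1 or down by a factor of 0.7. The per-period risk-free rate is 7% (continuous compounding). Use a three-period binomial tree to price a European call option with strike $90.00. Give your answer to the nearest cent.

Risk-neutral probability p = (e^0.07 − 0.7)/(1.1 − 0.7) = 0.3725/0.4000 = 0.9313
Terminal stock prices: S_uuu = 153.1, S_uud = 97.41, S_udd = 61.98, S_ddd = 39.44
Terminal payoffs (S − K): max(63.07, 0) = 63.07, max(7.405, 0) = 7.405, max(-28.02, 0) = 0, max(-50.56, 0) = 0
Node uu (S = 139.2): V_uu = e^(−0.07)·[0.9313·63.0650 + 0.0687·7.4050] = 55.2346
Node ud (S = 88.55): V_ud = e^(−0.07)·[0.9313·7.4050 + 0.0687·0.0000] = 6.4298
Node dd (S = 56.35): V_dd = e^(−0.07)·[0.9313·0.0000 + 0.0687·0.0000] = 0.0000
Node u (S = 126.5): V_u = e^(−0.07)·[0.9313·55.2346 + 0.0687·6.4298] = 48.3728
Node d (S = 80.5): V_d = e^(−0.07)·[0.9313·6.4298 + 0.0687·0.0000] = 5.5831
Node 0 (S = 115): V_0 = e^(−0.07)·[0.9313·48.3728 + 0.0687·5.5831] = 42.3604

$42.36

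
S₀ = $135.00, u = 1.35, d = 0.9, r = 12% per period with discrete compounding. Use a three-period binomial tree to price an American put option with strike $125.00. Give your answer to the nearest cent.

Risk-neutral probability p = (1 + 0.12 − 0.9)/(1.35 − 0.9) = 0.2200/0.4500 = 0.4889
Terminal stock prices: S_uuu = 332.2, S_uud = 221.4, S_udd = 147.6, S_ddd = 98.42
Terminal payoffs (K − S): max(-207.2, 0) = 0, max(-96.43, 0) = 0, max(-22.62, 0) = 0, max(26.58, 0) = 26.58
Node uu (S = 246): continuation = 1/1.12·[0.4889·0.0000 + 0.5111·0.0000] = 0.0000; exercise value = 0.0000 ≤ continuation, so V_uu = 0.0000
Node ud (S = 164): continuation = 1/1.12·[0.4889·0.0000 + 0.5111·0.0000] = 0.0000; exercise value = 0.0000 ≤ continuation, so V_ud = 0.0000
Node dd (S = 109.4): continuation = 1/1.12·[0.4889·0.0000 + 0.5111·26.5850] = 12.1320; exercise value = 15.6500 > continuation, so V_dd = 15.6500 (exercise)
Node u (S = 182.2): continuation = 1/1.12·[0.4889·0.0000 + 0.5111·0.0000] = 0.0000; exercise value = 0.0000 ≤ continuation, so V_u = 0.0000
Node d (S = 121.5): continuation = 1/1.12·[0.4889·0.0000 + 0.5111·15.6500] = 7.1419; exercise value = 3.5000 ≤ continuation, so V_d = 7.1419
Node 0 (S = 135): continuation = 1/1.12·[0.4889·0.0000 + 0.5111·7.1419] = 3.2592; exercise value = 0.0000 ≤ continuation, so V_0 = 3.2592

$3.26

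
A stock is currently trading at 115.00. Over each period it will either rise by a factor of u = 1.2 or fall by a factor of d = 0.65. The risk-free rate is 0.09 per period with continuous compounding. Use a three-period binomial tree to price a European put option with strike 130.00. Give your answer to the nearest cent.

Risk-neutral probability p = (e^0.09 − 0.65)/(1.2 − 0.65) = 0.4442/0.5500 = 0.8076
Terminal stock prices: S_uuu = 198.7, S_uud = 107.6, S_udd = 58.31, S_ddd = 31.58
Terminal payoffs (K − S): max(-68.72, 0) = 0, max(22.36, 0) = 22.36, max(71.69, 0) = 71.69, max(98.42, 0) = 98.42
Node uu (S = 165.6): V_uu = e^(−0.09)·[0.8076·0.0000 + 0.1924·22.3600] = 3.9320
Node ud (S = 89.7): V_ud = e^(−0.09)·[0.8076·22.3600 + 0.1924·71.6950] = 29.1111
Node dd (S = 48.59): V_dd = e^(−0.09)·[0.8076·71.6950 + 0.1924·98.4181] = 70.2236
Node u (S = 138): V_u = e^(−0.09)·[0.8076·3.9320 + 0.1924·29.1111] = 8.0213
Node d (S = 74.75): V_d = e^(−0.09)·[0.8076·29.1111 + 0.1924·70.2236] = 33.8351
Node 0 (S = 115): V_0 = e^(−0.09)·[0.8076·8.0213 + 0.1924·33.8351] = 11.8703

11.87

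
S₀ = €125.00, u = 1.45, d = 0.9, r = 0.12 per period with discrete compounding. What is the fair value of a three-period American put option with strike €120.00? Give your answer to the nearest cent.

Risk-neutral probability p = (1 + 0.12 − 0.9)/(1.45 − 0.9) = 0.2200/0.5500 = 0.4000
Terminal stock prices: S_uuu = 381.1, S_uud = 236.5, S_udd = 146.8, S_ddd = 91.13
Terminal payoffs (K − S): max(-261.1, 0) = 0, max(-116.5, 0) = 0, max(-26.81, 0) = 0, max(28.87, 0) = 28.87
Node uu (S = 262.8): continuation = 1/1.12·[0.4000·0.0000 + 0.6000·0.0000] = 0.0000; exercise value = 0.0000 ≤ continuation, so V_uu = 0.0000
Node ud (S = 163.1): continuation = 1/1.12·[0.4000·0.0000 + 0.6000·0.0000] = 0.0000; exercise value = 0.0000 ≤ continuation, so V_ud = 0.0000
Node dd (S = 101.2): continuation = 1/1.12·[0.4000·0.0000 + 0.6000·28.8750] = 15.4687; exercise value = 18.7500 > continuation, so V_dd = 18.7500 (exercise)
Node u (S = 181.2): continuation = 1/1.12·[0.4000·0.0000 + 0.6000·0.0000] = 0.0000; exercise value = 0.0000 ≤ continuation, so V_u = 0.0000
Node d (S = 112.5): continuation = 1/1.12·[0.4000·0.0000 + 0.6000·18.7500] = 10.0446; exercise value = 7.5000 ≤ continuation, so V_d = 10.0446
Node 0 (S = 125): continuation = 1/1.12·[0.4000·0.0000 + 0.6000·10.0446] = 5.3811; exercise value = 0.0000 ≤ continuation, so V_0 = 5.3811

€5.38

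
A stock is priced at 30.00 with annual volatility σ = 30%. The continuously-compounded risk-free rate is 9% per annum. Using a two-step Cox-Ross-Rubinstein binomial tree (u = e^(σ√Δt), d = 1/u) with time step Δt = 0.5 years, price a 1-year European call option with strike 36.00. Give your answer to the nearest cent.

2.77

CRR parameters: u = e^(σ√Δt) = e^(0.3·√0.5) = 1.2363, d = 1/u = 0.8089
Per-period rate: rΔt = 0.09·0.5 = 0.045, so R = e^0.045 = 1.0460
Risk-neutral probability p = (e^0.045 − 0.8089)/(1.2363 − 0.8089) = 0.2372/0.4275 = 0.5548
Terminal stock prices: S_uu = 45.85, S_ud = 30, S_dd = 19.63
Terminal payoffs (S − K): max(9.854, 0) = 9.854, max(-6, 0) = 0, max(-16.37, 0) = 0
Node u (S = 37.09): V_u = e^(−0.045)·[0.5548·9.8540 + 0.4452·0.0000] = 5.2268
Node d (S = 24.27): V_d = e^(−0.045)·[0.5548·0.0000 + 0.4452·0.0000] = 0.0000
Node 0 (S = 30): V_0 = e^(−0.045)·[0.5548·5.2268 + 0.4452·0.0000] = 2.7725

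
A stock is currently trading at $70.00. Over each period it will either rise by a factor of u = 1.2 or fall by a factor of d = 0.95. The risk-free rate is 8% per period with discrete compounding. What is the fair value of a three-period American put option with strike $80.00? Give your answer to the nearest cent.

$10.00

Risk-neutral probability p = (1 + 0.08 − 0.95)/(1.2 − 0.95) = 0.1300/0.2500 = 0.5200
Terminal stock prices: S_uuu = 121, S_uud = 95.76, S_udd = 75.81, S_ddd = 60.02
Terminal payoffs (K − S): max(-40.96, 0) = 0, max(-15.76, 0) = 0, max(4.19, 0) = 4.19, max(19.98, 0) = 19.98
Node uu (S = 100.8): continuation = 1/1.08·[0.5200·0.0000 + 0.4800·0.0000] = 0.0000; exercise value = 0.0000 ≤ continuation, so V_uu = 0.0000
Node ud (S = 79.8): continuation = 1/1.08·[0.5200·0.0000 + 0.4800·4.1900] = 1.8622; exercise value = 0.2000 ≤ continuation, so V_ud = 1.8622
Node dd (S = 63.17): continuation = 1/1.08·[0.5200·4.1900 + 0.4800·19.9838] = 10.8991; exercise value = 16.8250 > continuation, so V_dd = 16.8250 (exercise)
Node u (S = 84): continuation = 1/1.08·[0.5200·0.0000 + 0.4800·1.8622] = 0.8277; exercise value = 0.0000 ≤ continuation, so V_u = 0.8277
Node d (S = 66.5): continuation = 1/1.08·[0.5200·1.8622 + 0.4800·16.8250] = 8.3744; exercise value = 13.5000 > continuation, so V_d = 13.5000 (exercise)
Node 0 (S = 70): continuation = 1/1.08·[0.5200·0.8277 + 0.4800·13.5000] = 6.3985; exercise value = 10.0000 > continuation, so V_0 = 10.0000 (exercise)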